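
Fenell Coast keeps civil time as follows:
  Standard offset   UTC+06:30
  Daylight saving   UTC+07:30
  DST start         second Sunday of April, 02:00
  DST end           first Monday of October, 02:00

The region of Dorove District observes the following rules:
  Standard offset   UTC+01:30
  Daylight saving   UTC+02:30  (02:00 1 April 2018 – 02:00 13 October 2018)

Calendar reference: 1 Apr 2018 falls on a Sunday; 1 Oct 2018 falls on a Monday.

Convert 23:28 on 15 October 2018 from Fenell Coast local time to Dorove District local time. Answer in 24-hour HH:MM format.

1 April 2018 is a Sunday, so the first Sunday is April 1 and the second is April 8.
1 October 2018 is a Monday, so the first Monday is October 1.
15 October 2018 is outside the daylight-saving period (8 April – 1 October), so Fenell Coast is on standard time, UTC+06:30.
23:28 Fenell Coast − 6h30m = 16:58 UTC.
At the standard offset (UTC+01:30), 16:58 UTC + 1h30m = 18:28 Dorove District standard time.
Daylight saving runs 1 April – 13 October; the standard-time date in Dorove District, 15 October 2018, is outside that window, so Dorove District is on standard time at UTC+01:30.
16:58 UTC + 1h30m = 18:28 Dorove District.

18:28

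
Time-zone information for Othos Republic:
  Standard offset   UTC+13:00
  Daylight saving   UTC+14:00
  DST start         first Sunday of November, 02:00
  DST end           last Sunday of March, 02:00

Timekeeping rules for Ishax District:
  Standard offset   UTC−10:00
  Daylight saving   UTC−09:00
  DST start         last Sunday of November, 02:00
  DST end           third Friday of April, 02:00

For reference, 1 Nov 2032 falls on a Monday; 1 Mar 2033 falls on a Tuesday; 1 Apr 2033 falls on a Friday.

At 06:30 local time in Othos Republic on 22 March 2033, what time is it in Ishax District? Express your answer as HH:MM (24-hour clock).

07:30

1 November 2032 is a Monday, so the first Sunday is November 7.
1 March 2033 is a Tuesday, so Sundays fall on 6, 13, 20, 27; the last is March 27.
22 March 2033 lies within the daylight-saving period (7 November 2032 – 27 March 2033), so Othos Republic is on daylight time, UTC+14:00.
06:30 Othos Republic − 14h = 16:30 UTC (rolling into the previous day, 21 March 2033).
1 November 2032 is a Monday, so Sundays fall on 7, 14, 21, 28; the last is November 28.
1 April 2033 is a Friday, so the first Friday is April 1 and the third is April 15.
At the standard offset (UTC−10:00), 16:30 UTC − 10h = 06:30 Ishax District standard time.
The standard-time date in Ishax District, 21 March 2033, lies within the daylight-saving period (28 November 2032 – 15 April 2033), so Ishax District is on daylight time, UTC−09:00.
16:30 UTC − 9h = 07:30 Ishax District.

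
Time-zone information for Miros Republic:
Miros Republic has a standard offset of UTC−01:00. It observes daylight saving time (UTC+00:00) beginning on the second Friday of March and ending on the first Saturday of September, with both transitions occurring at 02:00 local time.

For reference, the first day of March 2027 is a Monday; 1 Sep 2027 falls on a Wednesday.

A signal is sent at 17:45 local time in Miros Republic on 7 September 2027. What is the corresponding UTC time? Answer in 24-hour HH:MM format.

18:45

1 March 2027 is a Monday, so the first Friday is March 5 and the second is March 12.
1 September 2027 is a Wednesday, so the first Saturday is September 4.
7 September 2027 is outside the daylight-saving period (12 March – 4 September), so Miros Republic is on standard time, UTC−01:00.
17:45 local + 1h = 18:45 UTC.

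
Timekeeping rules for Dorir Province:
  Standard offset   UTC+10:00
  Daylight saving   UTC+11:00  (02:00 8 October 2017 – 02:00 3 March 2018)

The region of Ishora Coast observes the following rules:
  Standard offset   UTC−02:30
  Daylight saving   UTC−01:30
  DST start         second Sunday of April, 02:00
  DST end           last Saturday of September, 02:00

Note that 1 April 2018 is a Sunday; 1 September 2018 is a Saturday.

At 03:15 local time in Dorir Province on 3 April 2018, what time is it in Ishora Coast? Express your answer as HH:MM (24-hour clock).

14:45

Daylight saving runs 8 October 2017 – 3 March 2018; 3 April 2018 is outside that window, so Dorir Province is on standard time at UTC+10:00.
03:15 Dorir Province − 10h = 17:15 UTC (rolling into the previous day, 2 April 2018).
1 April 2018 is a Sunday, so the first Sunday is April 1 and the second is April 8.
1 September 2018 is a Saturday, so Saturdays fall on 1, 8, 15, 22, 29; the last is September 29.
At the standard offset (UTC−02:30), 17:15 UTC − 2h30m = 14:45 Ishora Coast standard time.
The standard-time date in Ishora Coast, 2 April 2018, does not fall between 8 April and 29 September, so daylight saving is not in effect and Ishora Coast is at UTC−02:30.
17:15 UTC − 2h30m = 14:45 Ishora Coast.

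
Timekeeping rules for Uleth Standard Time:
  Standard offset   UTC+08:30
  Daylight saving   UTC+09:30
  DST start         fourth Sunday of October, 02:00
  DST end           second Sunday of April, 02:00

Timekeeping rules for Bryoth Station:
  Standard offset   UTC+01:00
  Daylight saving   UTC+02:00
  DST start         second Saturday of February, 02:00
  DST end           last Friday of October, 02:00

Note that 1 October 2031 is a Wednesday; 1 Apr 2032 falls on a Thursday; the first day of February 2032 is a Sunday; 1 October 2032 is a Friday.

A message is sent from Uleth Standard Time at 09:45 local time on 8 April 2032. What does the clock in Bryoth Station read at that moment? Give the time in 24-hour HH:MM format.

1 October 2031 is a Wednesday, so the first Sunday is October 5 and the fourth is October 26.
1 April 2032 is a Thursday, so the first Sunday is April 4 and the second is April 11.
Daylight saving runs 26 October 2031 – 11 April 2032; 8 April 2032 is inside that window, so Uleth Standard Time is at UTC+09:30.
09:45 Uleth Standard Time − 9h30m = 00:15 UTC.
1 February 2032 is a Sunday, so the first Saturday is February 7 and the second is February 14.
1 October 2032 is a Friday, so Fridays fall on 1, 8, 15, 22, 29; the last is October 29.
At the standard offset (UTC+01:00), 00:15 UTC + 1h = 01:15 Bryoth Station standard time.
The standard-time date in Bryoth Station, 8 April 2032, lies within the daylight-saving period (14 February – 29 October), so Bryoth Station is on daylight time, UTC+02:00.
00:15 UTC + 2h = 02:15 Bryoth Station.

02:15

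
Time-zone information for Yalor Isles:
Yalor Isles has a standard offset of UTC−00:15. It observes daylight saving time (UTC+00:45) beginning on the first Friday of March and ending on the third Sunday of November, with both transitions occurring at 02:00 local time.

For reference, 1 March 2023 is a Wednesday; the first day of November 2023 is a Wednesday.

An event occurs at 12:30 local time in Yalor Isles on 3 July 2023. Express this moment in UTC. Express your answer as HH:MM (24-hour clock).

11:45

1 March 2023 is a Wednesday, so the first Friday is March 3.
1 November 2023 is a Wednesday, so the first Sunday is November 5 and the third is November 19.
3 July 2023 falls between 3 March and 19 November, so daylight saving is in effect and Yalor Isles is at UTC+00:45.
12:30 local − 0h45m = 11:45 UTC.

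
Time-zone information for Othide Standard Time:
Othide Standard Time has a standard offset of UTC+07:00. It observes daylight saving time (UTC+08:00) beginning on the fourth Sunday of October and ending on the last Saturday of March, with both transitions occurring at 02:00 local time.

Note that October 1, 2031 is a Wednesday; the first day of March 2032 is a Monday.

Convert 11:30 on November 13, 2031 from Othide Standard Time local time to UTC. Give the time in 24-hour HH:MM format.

1 October 2031 is a Wednesday, so the first Sunday is October 5 and the fourth is October 26.
1 March 2032 is a Monday, so Saturdays fall on 6, 13, 20, 27; the last is March 27.
Daylight saving runs 26 October 2031 – 27 March 2032; November 13, 2031 is inside that window, so Othide Standard Time is at UTC+08:00.
11:30 local − 8h = 03:30 UTC.

03:30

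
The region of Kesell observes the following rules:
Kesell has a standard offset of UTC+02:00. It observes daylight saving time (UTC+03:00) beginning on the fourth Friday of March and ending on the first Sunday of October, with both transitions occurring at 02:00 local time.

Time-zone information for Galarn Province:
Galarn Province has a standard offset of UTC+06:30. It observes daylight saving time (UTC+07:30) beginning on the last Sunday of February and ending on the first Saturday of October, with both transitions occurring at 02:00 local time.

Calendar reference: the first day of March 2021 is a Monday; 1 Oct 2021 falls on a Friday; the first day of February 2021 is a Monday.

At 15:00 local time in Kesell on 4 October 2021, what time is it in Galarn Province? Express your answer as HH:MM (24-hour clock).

1 March 2021 is a Monday, so the first Friday is March 5 and the fourth is March 26.
1 October 2021 is a Friday, so the first Sunday is October 3.
4 October 2021 is outside the daylight-saving period (26 March – 3 October), so Kesell is on standard time, UTC+02:00.
15:00 Kesell − 2h = 13:00 UTC.
1 February 2021 is a Monday, so Sundays fall on 7, 14, 21, 28; the last is February 28.
1 October 2021 is a Friday, so the first Saturday is October 2.
At the standard offset (UTC+06:30), 13:00 UTC + 6h30m = 19:30 Galarn Province standard time.
Daylight saving runs 28 February – 2 October; the standard-time date in Galarn Province, 4 October 2021, is outside that window, so Galarn Province is on standard time at UTC+06:30.
13:00 UTC + 6h30m = 19:30 Galarn Province.

19:30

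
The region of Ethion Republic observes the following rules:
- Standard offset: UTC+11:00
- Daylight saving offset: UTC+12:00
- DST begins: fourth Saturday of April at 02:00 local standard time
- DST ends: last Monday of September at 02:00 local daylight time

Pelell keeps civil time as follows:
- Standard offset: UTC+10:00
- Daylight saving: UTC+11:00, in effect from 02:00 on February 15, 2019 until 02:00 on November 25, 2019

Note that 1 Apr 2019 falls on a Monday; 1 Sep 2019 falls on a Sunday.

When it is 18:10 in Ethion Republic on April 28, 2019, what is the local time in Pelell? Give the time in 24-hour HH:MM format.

17:10

1 April 2019 is a Monday, so the first Saturday is April 6 and the fourth is April 27.
1 September 2019 is a Sunday, so Mondays fall on 2, 9, 16, 23, 30; the last is September 30.
Daylight saving runs 27 April – 30 September; April 28, 2019 is inside that window, so Ethion Republic is at UTC+12:00.
18:10 Ethion Republic − 12h = 06:10 UTC.
At the standard offset (UTC+10:00), 06:10 UTC + 10h = 16:10 Pelell standard time.
The standard-time date in Pelell, April 28, 2019, falls between 15 February and 25 November, so daylight saving is in effect and Pelell is at UTC+11:00.
06:10 UTC + 11h = 17:10 Pelell.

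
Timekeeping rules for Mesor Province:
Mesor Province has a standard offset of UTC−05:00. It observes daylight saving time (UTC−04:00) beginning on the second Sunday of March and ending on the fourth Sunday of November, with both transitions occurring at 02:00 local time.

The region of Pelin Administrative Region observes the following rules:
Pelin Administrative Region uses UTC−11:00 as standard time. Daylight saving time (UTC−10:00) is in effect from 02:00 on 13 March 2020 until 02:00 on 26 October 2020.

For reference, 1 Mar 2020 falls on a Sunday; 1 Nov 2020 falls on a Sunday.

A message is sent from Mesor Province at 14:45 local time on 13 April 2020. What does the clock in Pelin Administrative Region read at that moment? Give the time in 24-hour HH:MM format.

08:45

1 March 2020 is a Sunday, so the first Sunday is March 1 and the second is March 8.
1 November 2020 is a Sunday, so the first Sunday is November 1 and the fourth is November 22.
13 April 2020 lies within the daylight-saving period (8 March – 22 November), so Mesor Province is on daylight time, UTC−04:00.
14:45 Mesor Province + 4h = 18:45 UTC.
At the standard offset (UTC−11:00), 18:45 UTC − 11h = 07:45 Pelin Administrative Region standard time.
The standard-time date in Pelin Administrative Region, 13 April 2020, lies within the daylight-saving period (13 March – 26 October), so Pelin Administrative Region is on daylight time, UTC−10:00.
18:45 UTC − 10h = 08:45 Pelin Administrative Region.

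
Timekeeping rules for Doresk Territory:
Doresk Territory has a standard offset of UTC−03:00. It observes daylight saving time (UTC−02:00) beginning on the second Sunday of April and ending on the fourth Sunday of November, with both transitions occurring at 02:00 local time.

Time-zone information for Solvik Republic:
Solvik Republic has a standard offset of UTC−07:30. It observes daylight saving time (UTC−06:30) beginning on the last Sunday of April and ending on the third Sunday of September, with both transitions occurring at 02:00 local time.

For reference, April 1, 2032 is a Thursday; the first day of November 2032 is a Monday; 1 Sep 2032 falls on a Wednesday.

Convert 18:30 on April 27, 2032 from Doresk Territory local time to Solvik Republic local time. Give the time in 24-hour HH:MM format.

1 April 2032 is a Thursday, so the first Sunday is April 4 and the second is April 11.
1 November 2032 is a Monday, so the first Sunday is November 7 and the fourth is November 28.
April 27, 2032 lies within the daylight-saving period (11 April – 28 November), so Doresk Territory is on daylight time, UTC−02:00.
18:30 Doresk Territory + 2h = 20:30 UTC.
1 April 2032 is a Thursday, so Sundays fall on 4, 11, 18, 25; the last is April 25.
1 September 2032 is a Wednesday, so the first Sunday is September 5 and the third is September 19.
At the standard offset (UTC−07:30), 20:30 UTC − 7h30m = 13:00 Solvik Republic standard time.
The standard-time date in Solvik Republic, April 27, 2032, lies within the daylight-saving period (25 April – 19 September), so Solvik Republic is on daylight time, UTC−06:30.
20:30 UTC − 6h30m = 14:00 Solvik Republic.

14:00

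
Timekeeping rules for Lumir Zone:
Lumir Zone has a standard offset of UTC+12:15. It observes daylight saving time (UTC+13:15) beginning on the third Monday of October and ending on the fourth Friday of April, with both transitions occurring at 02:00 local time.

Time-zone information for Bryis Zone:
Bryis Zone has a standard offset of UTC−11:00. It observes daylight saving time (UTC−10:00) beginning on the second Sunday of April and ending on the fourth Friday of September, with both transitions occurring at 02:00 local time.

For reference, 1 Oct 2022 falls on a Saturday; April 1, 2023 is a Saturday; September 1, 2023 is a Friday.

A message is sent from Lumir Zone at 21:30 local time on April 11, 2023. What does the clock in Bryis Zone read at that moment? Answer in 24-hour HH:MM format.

1 October 2022 is a Saturday, so the first Monday is October 3 and the third is October 17.
1 April 2023 is a Saturday, so the first Friday is April 7 and the fourth is April 28.
Daylight saving runs 17 October 2022 – 28 April 2023; April 11, 2023 is inside that window, so Lumir Zone is at UTC+13:15.
21:30 Lumir Zone − 13h15m = 08:15 UTC.
1 April 2023 is a Saturday, so the first Sunday is April 2 and the second is April 9.
1 September 2023 is a Friday, so the first Friday is September 1 and the fourth is September 22.
At the standard offset (UTC−11:00), 08:15 UTC − 11h = 21:15 Bryis Zone standard time (rolling into the previous day, 10 April 2023).
The standard-time date in Bryis Zone, April 10, 2023, lies within the daylight-saving period (9 April – 22 September), so Bryis Zone is on daylight time, UTC−10:00.
08:15 UTC − 10h = 22:15 Bryis Zone (rolling into the previous day, 10 April 2023).

22:15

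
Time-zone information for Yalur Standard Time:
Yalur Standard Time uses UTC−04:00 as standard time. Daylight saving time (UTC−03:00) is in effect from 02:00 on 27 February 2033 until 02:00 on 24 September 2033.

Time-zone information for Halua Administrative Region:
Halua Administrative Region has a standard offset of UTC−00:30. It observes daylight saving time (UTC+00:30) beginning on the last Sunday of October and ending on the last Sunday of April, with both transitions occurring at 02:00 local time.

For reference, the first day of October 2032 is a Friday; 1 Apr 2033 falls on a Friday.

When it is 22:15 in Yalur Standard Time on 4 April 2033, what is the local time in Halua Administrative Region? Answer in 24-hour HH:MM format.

01:45

4 April 2033 falls between 27 February and 24 September, so daylight saving is in effect and Yalur Standard Time is at UTC−03:00.
22:15 Yalur Standard Time + 3h = 01:15 UTC (rolling into the next day, 5 April 2033).
1 October 2032 is a Friday, so Sundays fall on 3, 10, 17, 24, 31; the last is October 31.
1 April 2033 is a Friday, so Sundays fall on 3, 10, 17, 24; the last is April 24.
At the standard offset (UTC−00:30), 01:15 UTC − 0h30m = 00:45 Halua Administrative Region standard time.
The standard-time date in Halua Administrative Region, 5 April 2033, falls between 31 October 2032 and 24 April 2033, so daylight saving is in effect and Halua Administrative Region is at UTC+00:30.
01:15 UTC + 0h30m = 01:45 Halua Administrative Region.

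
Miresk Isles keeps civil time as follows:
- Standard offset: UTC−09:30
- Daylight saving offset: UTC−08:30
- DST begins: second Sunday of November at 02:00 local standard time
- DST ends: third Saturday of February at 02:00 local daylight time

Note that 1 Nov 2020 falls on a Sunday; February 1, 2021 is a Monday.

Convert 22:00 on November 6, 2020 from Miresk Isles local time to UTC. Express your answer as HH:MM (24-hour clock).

1 November 2020 is a Sunday, so the first Sunday is November 1 and the second is November 8.
1 February 2021 is a Monday, so the first Saturday is February 6 and the third is February 20.
November 6, 2020 is outside the daylight-saving period (8 November 2020 – 20 February 2021), so Miresk Isles is on standard time, UTC−09:30.
22:00 local + 9h30m = 07:30 UTC (rolling into the next day, 7 November 2020).

07:30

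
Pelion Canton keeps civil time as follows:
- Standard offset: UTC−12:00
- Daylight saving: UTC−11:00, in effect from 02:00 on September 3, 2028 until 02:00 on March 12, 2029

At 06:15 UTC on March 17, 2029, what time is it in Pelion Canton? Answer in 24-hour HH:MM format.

At the standard offset (UTC−12:00), 06:15 UTC − 12h = 18:15 Pelion Canton standard time (rolling into the previous day, 16 March 2029).
The standard-time date in Pelion Canton, March 16, 2029, is outside the daylight-saving period (3 September 2028 – 12 March 2029), so Pelion Canton is on standard time, UTC−12:00.
06:15 UTC − 12h = 18:15 local (rolling into the previous day, 16 March 2029).

18:15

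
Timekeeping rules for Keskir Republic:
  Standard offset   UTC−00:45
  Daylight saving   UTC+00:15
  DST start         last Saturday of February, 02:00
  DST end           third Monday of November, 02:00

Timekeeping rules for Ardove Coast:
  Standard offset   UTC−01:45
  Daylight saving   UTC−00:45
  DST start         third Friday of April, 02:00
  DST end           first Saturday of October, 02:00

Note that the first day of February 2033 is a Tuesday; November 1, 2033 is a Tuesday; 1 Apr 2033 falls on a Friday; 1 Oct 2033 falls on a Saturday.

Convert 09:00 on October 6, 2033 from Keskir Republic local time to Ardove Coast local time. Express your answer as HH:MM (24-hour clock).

07:00

1 February 2033 is a Tuesday, so Saturdays fall on 5, 12, 19, 26; the last is February 26.
1 November 2033 is a Tuesday, so the first Monday is November 7 and the third is November 21.
October 6, 2033 falls between 26 February and 21 November, so daylight saving is in effect and Keskir Republic is at UTC+00:15.
09:00 Keskir Republic − 0h15m = 08:45 UTC.
1 April 2033 is a Friday, so the first Friday is April 1 and the third is April 15.
1 October 2033 is a Saturday, so the first Saturday is October 1.
At the standard offset (UTC−01:45), 08:45 UTC − 1h45m = 07:00 Ardove Coast standard time.
Daylight saving runs 15 April – 1 October; the standard-time date in Ardove Coast, October 6, 2033, is outside that window, so Ardove Coast is on standard time at UTC−01:45.
08:45 UTC − 1h45m = 07:00 Ardove Coast.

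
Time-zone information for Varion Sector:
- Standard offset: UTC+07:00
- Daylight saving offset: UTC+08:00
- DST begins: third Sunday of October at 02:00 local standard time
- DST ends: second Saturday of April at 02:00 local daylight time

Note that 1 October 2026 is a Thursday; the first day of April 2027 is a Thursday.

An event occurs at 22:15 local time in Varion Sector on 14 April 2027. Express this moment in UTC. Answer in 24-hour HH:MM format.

15:15

1 October 2026 is a Thursday, so the first Sunday is October 4 and the third is October 18.
1 April 2027 is a Thursday, so the first Saturday is April 3 and the second is April 10.
14 April 2027 is outside the daylight-saving period (18 October 2026 – 10 April 2027), so Varion Sector is on standard time, UTC+07:00.
22:15 local − 7h = 15:15 UTC.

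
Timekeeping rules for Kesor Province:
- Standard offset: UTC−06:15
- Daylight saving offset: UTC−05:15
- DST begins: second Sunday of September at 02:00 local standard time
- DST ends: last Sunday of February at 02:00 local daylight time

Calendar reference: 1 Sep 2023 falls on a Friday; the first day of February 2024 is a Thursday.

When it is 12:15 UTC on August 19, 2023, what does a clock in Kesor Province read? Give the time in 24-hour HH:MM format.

1 September 2023 is a Friday, so the first Sunday is September 3 and the second is September 10.
1 February 2024 is a Thursday, so Sundays fall on 4, 11, 18, 25; the last is February 25.
At the standard offset (UTC−06:15), 12:15 UTC − 6h15m = 06:00 Kesor Province standard time.
The standard-time date in Kesor Province, August 19, 2023, does not fall between 10 September 2023 and 25 February 2024, so daylight saving is not in effect and Kesor Province is at UTC−06:15.
12:15 UTC − 6h15m = 06:00 local.

06:00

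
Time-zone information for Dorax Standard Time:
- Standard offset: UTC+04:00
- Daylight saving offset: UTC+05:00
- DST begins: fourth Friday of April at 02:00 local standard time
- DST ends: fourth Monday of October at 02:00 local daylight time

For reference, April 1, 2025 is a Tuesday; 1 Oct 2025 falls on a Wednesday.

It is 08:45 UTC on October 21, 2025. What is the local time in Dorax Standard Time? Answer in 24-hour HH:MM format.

1 April 2025 is a Tuesday, so the first Friday is April 4 and the fourth is April 25.
1 October 2025 is a Wednesday, so the first Monday is October 6 and the fourth is October 27.
At the standard offset (UTC+04:00), 08:45 UTC + 4h = 12:45 Dorax Standard Time standard time.
The standard-time date in Dorax Standard Time, October 21, 2025, lies within the daylight-saving period (25 April – 27 October), so Dorax Standard Time is on daylight time, UTC+05:00.
08:45 UTC + 5h = 13:45 local.

13:45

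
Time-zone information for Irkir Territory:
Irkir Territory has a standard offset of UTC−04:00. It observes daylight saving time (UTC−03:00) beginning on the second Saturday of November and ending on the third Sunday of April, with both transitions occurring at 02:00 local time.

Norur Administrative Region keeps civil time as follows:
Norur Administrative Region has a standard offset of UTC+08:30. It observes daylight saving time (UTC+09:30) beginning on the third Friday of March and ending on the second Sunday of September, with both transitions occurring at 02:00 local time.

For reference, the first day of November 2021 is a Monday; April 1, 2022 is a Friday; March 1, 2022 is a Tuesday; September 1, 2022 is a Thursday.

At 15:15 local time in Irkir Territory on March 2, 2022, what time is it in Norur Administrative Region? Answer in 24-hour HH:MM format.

02:45

1 November 2021 is a Monday, so the first Saturday is November 6 and the second is November 13.
1 April 2022 is a Friday, so the first Sunday is April 3 and the third is April 17.
March 2, 2022 falls between 13 November 2021 and 17 April 2022, so daylight saving is in effect and Irkir Territory is at UTC−03:00.
15:15 Irkir Territory + 3h = 18:15 UTC.
1 March 2022 is a Tuesday, so the first Friday is March 4 and the third is March 18.
1 September 2022 is a Thursday, so the first Sunday is September 4 and the second is September 11.
At the standard offset (UTC+08:30), 18:15 UTC + 8h30m = 02:45 Norur Administrative Region standard time (rolling into the next day, 3 March 2022).
The standard-time date in Norur Administrative Region, March 3, 2022, does not fall between 18 March and 11 September, so daylight saving is not in effect and Norur Administrative Region is at UTC+08:30.
18:15 UTC + 8h30m = 02:45 Norur Administrative Region (rolling into the next day, 3 March 2022).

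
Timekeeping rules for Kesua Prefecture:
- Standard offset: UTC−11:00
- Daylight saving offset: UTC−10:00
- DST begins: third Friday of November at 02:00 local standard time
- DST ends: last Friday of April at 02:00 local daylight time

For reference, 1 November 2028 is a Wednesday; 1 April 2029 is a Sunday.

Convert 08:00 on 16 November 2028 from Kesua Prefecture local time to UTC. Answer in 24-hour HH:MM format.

19:00

1 November 2028 is a Wednesday, so the first Friday is November 3 and the third is November 17.
1 April 2029 is a Sunday, so Fridays fall on 6, 13, 20, 27; the last is April 27.
Daylight saving runs 17 November 2028 – 27 April 2029; 16 November 2028 is outside that window, so Kesua Prefecture is on standard time at UTC−11:00.
08:00 local + 11h = 19:00 UTC.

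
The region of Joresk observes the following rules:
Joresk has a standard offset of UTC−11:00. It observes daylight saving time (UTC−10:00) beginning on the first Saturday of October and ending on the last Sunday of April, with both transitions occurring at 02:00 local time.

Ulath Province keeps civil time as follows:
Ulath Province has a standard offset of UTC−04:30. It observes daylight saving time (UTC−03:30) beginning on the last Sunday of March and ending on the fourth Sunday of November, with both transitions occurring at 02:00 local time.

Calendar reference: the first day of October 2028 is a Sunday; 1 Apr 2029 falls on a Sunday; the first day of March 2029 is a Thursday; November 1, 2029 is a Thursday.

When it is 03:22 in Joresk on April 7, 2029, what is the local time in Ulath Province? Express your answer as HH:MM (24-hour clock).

1 October 2028 is a Sunday, so the first Saturday is October 7.
1 April 2029 is a Sunday, so Sundays fall on 1, 8, 15, 22, 29; the last is April 29.
April 7, 2029 falls between 7 October 2028 and 29 April 2029, so daylight saving is in effect and Joresk is at UTC−10:00.
03:22 Joresk + 10h = 13:22 UTC.
1 March 2029 is a Thursday, so Sundays fall on 4, 11, 18, 25; the last is March 25.
1 November 2029 is a Thursday, so the first Sunday is November 4 and the fourth is November 25.
At the standard offset (UTC−04:30), 13:22 UTC − 4h30m = 08:52 Ulath Province standard time.
The standard-time date in Ulath Province, April 7, 2029, lies within the daylight-saving period (25 March – 25 November), so Ulath Province is on daylight time, UTC−03:30.
13:22 UTC − 3h30m = 09:52 Ulath Province.

09:52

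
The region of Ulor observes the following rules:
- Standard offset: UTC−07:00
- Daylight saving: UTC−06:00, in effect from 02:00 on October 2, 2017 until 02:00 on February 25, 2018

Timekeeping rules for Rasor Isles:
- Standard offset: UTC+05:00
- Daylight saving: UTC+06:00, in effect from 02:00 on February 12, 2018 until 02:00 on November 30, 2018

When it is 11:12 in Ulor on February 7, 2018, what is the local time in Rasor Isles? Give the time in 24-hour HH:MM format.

22:12

February 7, 2018 falls between 2 October 2017 and 25 February 2018, so daylight saving is in effect and Ulor is at UTC−06:00.
11:12 Ulor + 6h = 17:12 UTC.
At the standard offset (UTC+05:00), 17:12 UTC + 5h = 22:12 Rasor Isles standard time.
The standard-time date in Rasor Isles, February 7, 2018, does not fall between 12 February and 30 November, so daylight saving is not in effect and Rasor Isles is at UTC+05:00.
17:12 UTC + 5h = 22:12 Rasor Isles.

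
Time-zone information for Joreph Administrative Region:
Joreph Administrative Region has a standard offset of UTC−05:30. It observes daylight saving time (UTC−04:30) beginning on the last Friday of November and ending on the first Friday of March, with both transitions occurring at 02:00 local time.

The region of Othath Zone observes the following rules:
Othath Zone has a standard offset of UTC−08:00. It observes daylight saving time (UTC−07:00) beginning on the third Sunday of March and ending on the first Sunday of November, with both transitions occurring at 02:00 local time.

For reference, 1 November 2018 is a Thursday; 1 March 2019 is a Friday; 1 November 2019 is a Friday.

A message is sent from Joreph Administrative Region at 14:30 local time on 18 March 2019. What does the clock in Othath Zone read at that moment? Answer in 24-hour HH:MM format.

13:00

1 November 2018 is a Thursday, so Fridays fall on 2, 9, 16, 23, 30; the last is November 30.
1 March 2019 is a Friday, so the first Friday is March 1.
Daylight saving runs 30 November 2018 – 1 March 2019; 18 March 2019 is outside that window, so Joreph Administrative Region is on standard time at UTC−05:30.
14:30 Joreph Administrative Region + 5h30m = 20:00 UTC.
1 March 2019 is a Friday, so the first Sunday is March 3 and the third is March 17.
1 November 2019 is a Friday, so the first Sunday is November 3.
At the standard offset (UTC−08:00), 20:00 UTC − 8h = 12:00 Othath Zone standard time.
The standard-time date in Othath Zone, 18 March 2019, lies within the daylight-saving period (17 March – 3 November), so Othath Zone is on daylight time, UTC−07:00.
20:00 UTC − 7h = 13:00 Othath Zone.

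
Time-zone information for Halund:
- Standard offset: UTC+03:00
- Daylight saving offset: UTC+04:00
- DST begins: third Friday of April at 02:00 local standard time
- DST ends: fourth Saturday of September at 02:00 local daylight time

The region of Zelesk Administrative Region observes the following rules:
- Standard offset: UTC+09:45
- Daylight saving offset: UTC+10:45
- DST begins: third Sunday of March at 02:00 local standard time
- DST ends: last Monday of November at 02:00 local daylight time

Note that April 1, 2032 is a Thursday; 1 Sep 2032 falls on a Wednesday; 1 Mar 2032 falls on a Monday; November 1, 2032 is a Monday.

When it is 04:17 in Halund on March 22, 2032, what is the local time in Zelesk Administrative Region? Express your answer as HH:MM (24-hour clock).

1 April 2032 is a Thursday, so the first Friday is April 2 and the third is April 16.
1 September 2032 is a Wednesday, so the first Saturday is September 4 and the fourth is September 25.
Daylight saving runs 16 April – 25 September; March 22, 2032 is outside that window, so Halund is on standard time at UTC+03:00.
04:17 Halund − 3h = 01:17 UTC.
1 March 2032 is a Monday, so the first Sunday is March 7 and the third is March 21.
1 November 2032 is a Monday, so Mondays fall on 1, 8, 15, 22, 29; the last is November 29.
At the standard offset (UTC+09:45), 01:17 UTC + 9h45m = 11:02 Zelesk Administrative Region standard time.
Daylight saving runs 21 March – 29 November; the standard-time date in Zelesk Administrative Region, March 22, 2032, is inside that window, so Zelesk Administrative Region is at UTC+10:45.
01:17 UTC + 10h45m = 12:02 Zelesk Administrative Region.

12:02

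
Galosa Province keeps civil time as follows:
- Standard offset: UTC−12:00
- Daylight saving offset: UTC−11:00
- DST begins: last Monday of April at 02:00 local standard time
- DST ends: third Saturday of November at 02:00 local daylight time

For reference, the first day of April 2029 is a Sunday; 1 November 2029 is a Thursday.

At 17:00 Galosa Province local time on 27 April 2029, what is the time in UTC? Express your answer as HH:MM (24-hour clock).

05:00

1 April 2029 is a Sunday, so Mondays fall on 2, 9, 16, 23, 30; the last is April 30.
1 November 2029 is a Thursday, so the first Saturday is November 3 and the third is November 17.
27 April 2029 is outside the daylight-saving period (30 April – 17 November), so Galosa Province is on standard time, UTC−12:00.
17:00 local + 12h = 05:00 UTC (rolling into the next day, 28 April 2029).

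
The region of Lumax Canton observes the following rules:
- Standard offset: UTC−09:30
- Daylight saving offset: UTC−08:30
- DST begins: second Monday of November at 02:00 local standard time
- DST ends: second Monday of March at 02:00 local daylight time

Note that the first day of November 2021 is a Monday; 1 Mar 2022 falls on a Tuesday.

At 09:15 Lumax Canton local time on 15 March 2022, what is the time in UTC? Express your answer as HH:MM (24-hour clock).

1 November 2021 is a Monday, so the first Monday is November 1 and the second is November 8.
1 March 2022 is a Tuesday, so the first Monday is March 7 and the second is March 14.
Daylight saving runs 8 November 2021 – 14 March 2022; 15 March 2022 is outside that window, so Lumax Canton is on standard time at UTC−09:30.
09:15 local + 9h30m = 18:45 UTC.

18:45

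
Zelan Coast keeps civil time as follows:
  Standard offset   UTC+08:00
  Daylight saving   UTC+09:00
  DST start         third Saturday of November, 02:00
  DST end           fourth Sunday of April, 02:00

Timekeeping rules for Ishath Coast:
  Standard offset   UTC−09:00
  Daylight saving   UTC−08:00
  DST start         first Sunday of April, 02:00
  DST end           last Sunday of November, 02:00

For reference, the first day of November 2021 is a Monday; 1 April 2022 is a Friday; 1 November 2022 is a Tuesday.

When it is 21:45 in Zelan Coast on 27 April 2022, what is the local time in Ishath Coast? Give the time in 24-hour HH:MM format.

1 November 2021 is a Monday, so the first Saturday is November 6 and the third is November 20.
1 April 2022 is a Friday, so the first Sunday is April 3 and the fourth is April 24.
27 April 2022 is outside the daylight-saving period (20 November 2021 – 24 April 2022), so Zelan Coast is on standard time, UTC+08:00.
21:45 Zelan Coast − 8h = 13:45 UTC.
1 April 2022 is a Friday, so the first Sunday is April 3.
1 November 2022 is a Tuesday, so Sundays fall on 6, 13, 20, 27; the last is November 27.
At the standard offset (UTC−09:00), 13:45 UTC − 9h = 04:45 Ishath Coast standard time.
The standard-time date in Ishath Coast, 27 April 2022, lies within the daylight-saving period (3 April – 27 November), so Ishath Coast is on daylight time, UTC−08:00.
13:45 UTC − 8h = 05:45 Ishath Coast.

05:45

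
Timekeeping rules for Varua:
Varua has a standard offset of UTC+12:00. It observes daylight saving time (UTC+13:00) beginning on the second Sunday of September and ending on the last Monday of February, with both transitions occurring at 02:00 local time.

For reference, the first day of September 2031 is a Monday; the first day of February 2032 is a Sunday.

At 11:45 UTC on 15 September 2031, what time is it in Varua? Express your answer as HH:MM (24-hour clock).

00:45

1 September 2031 is a Monday, so the first Sunday is September 7 and the second is September 14.
1 February 2032 is a Sunday, so Mondays fall on 2, 9, 16, 23; the last is February 23.
At the standard offset (UTC+12:00), 11:45 UTC + 12h = 23:45 Varua standard time.
The standard-time date in Varua, 15 September 2031, lies within the daylight-saving period (14 September 2031 – 23 February 2032), so Varua is on daylight time, UTC+13:00.
11:45 UTC + 13h = 00:45 local (rolling into the next day, 16 September 2031).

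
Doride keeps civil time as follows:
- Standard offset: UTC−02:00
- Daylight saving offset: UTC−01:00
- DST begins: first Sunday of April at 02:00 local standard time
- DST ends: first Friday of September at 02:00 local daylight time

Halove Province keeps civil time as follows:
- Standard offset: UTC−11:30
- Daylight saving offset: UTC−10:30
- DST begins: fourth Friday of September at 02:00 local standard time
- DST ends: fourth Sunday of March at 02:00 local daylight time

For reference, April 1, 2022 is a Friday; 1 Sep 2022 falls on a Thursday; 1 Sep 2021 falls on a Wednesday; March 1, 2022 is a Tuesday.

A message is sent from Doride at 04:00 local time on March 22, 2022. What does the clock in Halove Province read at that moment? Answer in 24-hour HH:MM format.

19:30

1 April 2022 is a Friday, so the first Sunday is April 3.
1 September 2022 is a Thursday, so the first Friday is September 2.
Daylight saving runs 3 April – 2 September; March 22, 2022 is outside that window, so Doride is on standard time at UTC−02:00.
04:00 Doride + 2h = 06:00 UTC.
1 September 2021 is a Wednesday, so the first Friday is September 3 and the fourth is September 24.
1 March 2022 is a Tuesday, so the first Sunday is March 6 and the fourth is March 27.
At the standard offset (UTC−11:30), 06:00 UTC − 11h30m = 18:30 Halove Province standard time (rolling into the previous day, 21 March 2022).
The standard-time date in Halove Province, March 21, 2022, lies within the daylight-saving period (24 September 2021 – 27 March 2022), so Halove Province is on daylight time, UTC−10:30.
06:00 UTC − 10h30m = 19:30 Halove Province (rolling into the previous day, 21 March 2022).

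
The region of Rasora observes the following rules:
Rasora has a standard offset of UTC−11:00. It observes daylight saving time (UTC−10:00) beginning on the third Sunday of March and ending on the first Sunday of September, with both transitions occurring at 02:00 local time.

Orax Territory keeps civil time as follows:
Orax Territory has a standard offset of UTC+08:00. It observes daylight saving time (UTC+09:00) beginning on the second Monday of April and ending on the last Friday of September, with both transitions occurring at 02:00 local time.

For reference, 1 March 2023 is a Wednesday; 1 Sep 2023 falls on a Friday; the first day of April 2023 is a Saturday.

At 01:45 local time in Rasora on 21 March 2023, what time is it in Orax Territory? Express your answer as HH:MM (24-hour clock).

1 March 2023 is a Wednesday, so the first Sunday is March 5 and the third is March 19.
1 September 2023 is a Friday, so the first Sunday is September 3.
Daylight saving runs 19 March – 3 September; 21 March 2023 is inside that window, so Rasora is at UTC−10:00.
01:45 Rasora + 10h = 11:45 UTC.
1 April 2023 is a Saturday, so the first Monday is April 3 and the second is April 10.
1 September 2023 is a Friday, so Fridays fall on 1, 8, 15, 22, 29; the last is September 29.
At the standard offset (UTC+08:00), 11:45 UTC + 8h = 19:45 Orax Territory standard time.
The standard-time date in Orax Territory, 21 March 2023, does not fall between 10 April and 29 September, so daylight saving is not in effect and Orax Territory is at UTC+08:00.
11:45 UTC + 8h = 19:45 Orax Territory.

19:45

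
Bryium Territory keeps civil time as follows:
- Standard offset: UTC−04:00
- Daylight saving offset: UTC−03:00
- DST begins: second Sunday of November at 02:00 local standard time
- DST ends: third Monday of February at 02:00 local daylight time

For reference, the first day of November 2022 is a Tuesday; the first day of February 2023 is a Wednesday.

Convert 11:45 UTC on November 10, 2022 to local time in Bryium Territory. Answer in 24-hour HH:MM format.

1 November 2022 is a Tuesday, so the first Sunday is November 6 and the second is November 13.
1 February 2023 is a Wednesday, so the first Monday is February 6 and the third is February 20.
At the standard offset (UTC−04:00), 11:45 UTC − 4h = 07:45 Bryium Territory standard time.
The standard-time date in Bryium Territory, November 10, 2022, is outside the daylight-saving period (13 November 2022 – 20 February 2023), so Bryium Territory is on standard time, UTC−04:00.
11:45 UTC − 4h = 07:45 local.

07:45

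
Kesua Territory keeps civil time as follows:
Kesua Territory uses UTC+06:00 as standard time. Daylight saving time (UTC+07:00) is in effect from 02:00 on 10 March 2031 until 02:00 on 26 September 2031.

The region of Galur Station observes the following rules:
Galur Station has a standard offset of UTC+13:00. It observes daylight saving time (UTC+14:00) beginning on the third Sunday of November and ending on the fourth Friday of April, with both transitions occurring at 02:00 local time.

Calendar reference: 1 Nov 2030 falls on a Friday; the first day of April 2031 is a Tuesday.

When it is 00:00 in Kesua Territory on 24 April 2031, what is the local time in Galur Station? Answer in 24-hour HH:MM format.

24 April 2031 lies within the daylight-saving period (10 March – 26 September), so Kesua Territory is on daylight time, UTC+07:00.
00:00 Kesua Territory − 7h = 17:00 UTC (rolling into the previous day, 23 April 2031).
1 November 2030 is a Friday, so the first Sunday is November 3 and the third is November 17.
1 April 2031 is a Tuesday, so the first Friday is April 4 and the fourth is April 25.
At the standard offset (UTC+13:00), 17:00 UTC + 13h = 06:00 Galur Station standard time (rolling into the next day, 24 April 2031).
Daylight saving runs 17 November 2030 – 25 April 2031; the standard-time date in Galur Station, 24 April 2031, is inside that window, so Galur Station is at UTC+14:00.
17:00 UTC + 14h = 07:00 Galur Station (rolling into the next day, 24 April 2031).

07:00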